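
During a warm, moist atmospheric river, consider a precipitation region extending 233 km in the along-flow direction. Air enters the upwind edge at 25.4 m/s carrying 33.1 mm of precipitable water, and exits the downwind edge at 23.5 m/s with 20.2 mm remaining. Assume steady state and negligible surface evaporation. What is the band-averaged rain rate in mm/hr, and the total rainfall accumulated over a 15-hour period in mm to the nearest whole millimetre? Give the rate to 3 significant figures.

R ≈ 5.66 mm/hr; total ≈ 85 mm

Column moisture flux per unit crosswind length is F = V × PW.
Inflow: F_in = 25.4 × 33.1 = 840.74 mm·m/s
Outflow: F_out = 23.5 × 20.2 = 474.7 mm·m/s
Steady-state rate R = (F_in − F_out)/L = (840.74 − 474.7) / 233000 m = 1.571e-03 mm/s.
R = 1.571e-03 × 3600 = 5.66 mm/hr.
Over 15 h: total = 5.66 × 15 = 84.9 ≈ 85 mm.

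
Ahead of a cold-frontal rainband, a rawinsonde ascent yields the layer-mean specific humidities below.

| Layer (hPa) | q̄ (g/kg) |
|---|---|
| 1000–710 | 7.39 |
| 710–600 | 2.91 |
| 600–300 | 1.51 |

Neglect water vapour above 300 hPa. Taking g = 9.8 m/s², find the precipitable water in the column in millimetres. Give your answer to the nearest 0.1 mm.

PW ≈ 29.8 mm

Precipitable water is the column-integrated vapour mass per unit area: PW = (1/g) Σ q̄ Δp, with q in kg/kg and Δp in Pa (1 kg/m² of water = 1 mm).
Layer 1000–710 hPa: Δp = 290 hPa = 29000 Pa, q̄ = 0.00739 kg/kg → 0.00739 × 29000 / 9.8 = 21.87 mm
Layer 710–600 hPa: Δp = 110 hPa = 11000 Pa, q̄ = 0.00291 kg/kg → 0.00291 × 11000 / 9.8 = 3.27 mm
Layer 600–300 hPa: Δp = 300 hPa = 30000 Pa, q̄ = 0.00151 kg/kg → 0.00151 × 30000 / 9.8 = 4.62 mm
PW = 21.87 + 3.27 + 4.62 = 29.76 ≈ 29.8 mm.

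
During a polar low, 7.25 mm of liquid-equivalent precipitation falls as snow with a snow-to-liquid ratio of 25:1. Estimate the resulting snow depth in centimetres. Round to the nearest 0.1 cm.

snow depth ≈ 18.1 cm

Snow depth = liquid × ratio = 7.25 mm × 25 = 181.25 mm = 18.1 cm.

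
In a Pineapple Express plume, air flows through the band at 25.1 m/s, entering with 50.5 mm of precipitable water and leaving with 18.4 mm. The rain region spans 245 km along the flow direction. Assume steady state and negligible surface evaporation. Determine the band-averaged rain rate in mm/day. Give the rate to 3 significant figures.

Column moisture flux per unit crosswind length is F = V × PW.
Inflow: F_in = 25.1 × 50.5 = 1267.55 mm·m/s
Outflow: F_out = 25.1 × 18.4 = 461.84 mm·m/s
Steady-state rate R = (F_in − F_out)/L = (1267.55 − 461.84) / 245000 m = 3.289e-03 mm/s.
R = 3.289e-03 × 3600 × 24 = 284 mm/day.

R ≈ 284 mm/day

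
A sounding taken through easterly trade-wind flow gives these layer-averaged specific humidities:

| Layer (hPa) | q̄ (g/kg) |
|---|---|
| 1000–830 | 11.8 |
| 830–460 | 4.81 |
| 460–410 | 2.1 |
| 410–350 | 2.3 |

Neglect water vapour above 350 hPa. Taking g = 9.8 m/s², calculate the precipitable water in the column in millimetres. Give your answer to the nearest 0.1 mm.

Precipitable water is the column-integrated vapour mass per unit area: PW = (1/g) Σ q̄ Δp, with q in kg/kg and Δp in Pa (1 kg/m² of water = 1 mm).
Layer 1000–830 hPa: Δp = 170 hPa = 17000 Pa, q̄ = 0.0118 kg/kg → 0.0118 × 17000 / 9.8 = 20.47 mm
Layer 830–460 hPa: Δp = 370 hPa = 37000 Pa, q̄ = 0.00481 kg/kg → 0.00481 × 37000 / 9.8 = 18.16 mm
Layer 460–410 hPa: Δp = 50 hPa = 5000 Pa, q̄ = 0.0021 kg/kg → 0.0021 × 5000 / 9.8 = 1.07 mm
Layer 410–350 hPa: Δp = 60 hPa = 6000 Pa, q̄ = 0.0023 kg/kg → 0.0023 × 6000 / 9.8 = 1.41 mm
PW = 20.47 + 18.16 + 1.07 + 1.41 = 41.11 ≈ 41.1 mm.

PW ≈ 41.1 mm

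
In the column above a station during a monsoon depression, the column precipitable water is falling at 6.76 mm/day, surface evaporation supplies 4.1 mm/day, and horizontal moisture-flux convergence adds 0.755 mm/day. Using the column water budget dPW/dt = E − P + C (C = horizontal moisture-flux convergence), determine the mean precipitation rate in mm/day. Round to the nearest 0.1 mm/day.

P ≈ 11.6 mm/day

dPW/dt = -6.76 mm/day.
P = E + C − dPW/dt = 4.1 + (0.755) − (-6.76) = 11.6 mm/day.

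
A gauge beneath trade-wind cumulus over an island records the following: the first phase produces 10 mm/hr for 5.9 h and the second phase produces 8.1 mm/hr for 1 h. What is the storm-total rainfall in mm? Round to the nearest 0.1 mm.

Total = Σ Rᵢ Δtᵢ = 10 × 5.9 + 8.1 × 1
      = 59 + 8.1 = 67.1 mm.

total ≈ 67.1 mm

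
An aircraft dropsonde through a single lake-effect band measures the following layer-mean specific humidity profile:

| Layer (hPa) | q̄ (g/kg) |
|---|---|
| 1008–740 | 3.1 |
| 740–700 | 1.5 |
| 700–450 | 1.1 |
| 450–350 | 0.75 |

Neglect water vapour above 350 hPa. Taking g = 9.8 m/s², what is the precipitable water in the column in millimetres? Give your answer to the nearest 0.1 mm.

Precipitable water is the column-integrated vapour mass per unit area: PW = (1/g) Σ q̄ Δp, with q in kg/kg and Δp in Pa (1 kg/m² of water = 1 mm).
Layer 1008–740 hPa: Δp = 268 hPa = 26800 Pa, q̄ = 0.0031 kg/kg → 0.0031 × 26800 / 9.8 = 8.48 mm
Layer 740–700 hPa: Δp = 40 hPa = 4000 Pa, q̄ = 0.0015 kg/kg → 0.0015 × 4000 / 9.8 = 0.61 mm
Layer 700–450 hPa: Δp = 250 hPa = 25000 Pa, q̄ = 0.0011 kg/kg → 0.0011 × 25000 / 9.8 = 2.81 mm
Layer 450–350 hPa: Δp = 100 hPa = 10000 Pa, q̄ = 0.00075 kg/kg → 0.00075 × 10000 / 9.8 = 0.77 mm
PW = 8.48 + 0.61 + 2.81 + 0.77 = 12.67 ≈ 12.7 mm.

PW ≈ 12.7 mm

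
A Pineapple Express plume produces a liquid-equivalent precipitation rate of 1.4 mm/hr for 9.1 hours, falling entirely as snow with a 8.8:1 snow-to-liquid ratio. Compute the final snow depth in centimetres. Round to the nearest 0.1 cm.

Liquid-equivalent depth = 1.4 × 9.1 = 12.74 mm.
Snow depth = 12.74 mm × 8.8 = 112.112 mm = 11.2 cm.

snow depth ≈ 11.2 cm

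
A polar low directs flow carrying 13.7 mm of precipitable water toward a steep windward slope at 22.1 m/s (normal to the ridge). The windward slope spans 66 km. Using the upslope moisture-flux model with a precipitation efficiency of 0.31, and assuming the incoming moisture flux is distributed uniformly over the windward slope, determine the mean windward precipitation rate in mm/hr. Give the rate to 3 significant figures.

R ≈ 5.12 mm/hr

Incoming column moisture flux per unit ridge length: F = V × PW = 22.1 × 13.7 = 302.77 mm·m/s.
Spread over the 66 km slope with efficiency ε = 0.31: R = ε·F/W = 0.31 × 302.77 / 66000 m = 1.422e-03 mm/s.
R = 1.422e-03 × 3600 = 5.12 mm/hr.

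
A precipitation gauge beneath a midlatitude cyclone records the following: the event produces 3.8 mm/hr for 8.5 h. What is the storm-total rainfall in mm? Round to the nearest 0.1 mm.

total ≈ 32.3 mm

Total = Σ Rᵢ Δtᵢ = 3.8 × 8.5
      = 32.3 = 32.3 mm.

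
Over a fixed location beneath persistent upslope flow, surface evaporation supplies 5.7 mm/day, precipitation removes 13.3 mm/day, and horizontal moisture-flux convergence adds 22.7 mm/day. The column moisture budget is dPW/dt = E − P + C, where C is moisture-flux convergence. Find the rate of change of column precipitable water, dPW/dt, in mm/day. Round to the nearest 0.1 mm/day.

dPW/dt ≈ 15.1 mm/day

dPW/dt = E − P + C = 5.7 − 13.3 + (22.7) = 15.1 mm/day.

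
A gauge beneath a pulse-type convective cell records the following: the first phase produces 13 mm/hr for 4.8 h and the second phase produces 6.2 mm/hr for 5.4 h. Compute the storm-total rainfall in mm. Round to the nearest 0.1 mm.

Total = Σ Rᵢ Δtᵢ = 13 × 4.8 + 6.2 × 5.4
      = 62.4 + 33.48 = 95.9 mm.

total ≈ 95.9 mm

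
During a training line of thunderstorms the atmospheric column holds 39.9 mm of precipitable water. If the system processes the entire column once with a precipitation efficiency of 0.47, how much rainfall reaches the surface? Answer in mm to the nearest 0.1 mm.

rainfall ≈ 18.8 mm

Rainfall = ε × PW = 0.47 × 39.9 = 18.8 mm.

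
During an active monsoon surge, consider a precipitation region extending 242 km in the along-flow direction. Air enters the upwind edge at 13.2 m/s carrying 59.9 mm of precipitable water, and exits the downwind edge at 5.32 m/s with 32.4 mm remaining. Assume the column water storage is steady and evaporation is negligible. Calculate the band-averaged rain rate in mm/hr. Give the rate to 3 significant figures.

Column moisture flux per unit crosswind length is F = V × PW.
Inflow: F_in = 13.2 × 59.9 = 790.68 mm·m/s
Outflow: F_out = 5.32 × 32.4 = 172.368 mm·m/s
Steady-state rate R = (F_in − F_out)/L = (790.68 − 172.368) / 242000 m = 2.555e-03 mm/s.
R = 2.555e-03 × 3600 = 9.20 mm/hr.

R ≈ 9.20 mm/hr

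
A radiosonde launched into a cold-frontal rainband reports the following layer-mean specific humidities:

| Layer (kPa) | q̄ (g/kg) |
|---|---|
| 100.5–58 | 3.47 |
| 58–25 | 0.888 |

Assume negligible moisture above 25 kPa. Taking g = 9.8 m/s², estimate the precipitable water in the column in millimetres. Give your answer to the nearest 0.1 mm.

PW ≈ 18.0 mm

Precipitable water is the column-integrated vapour mass per unit area: PW = (1/g) Σ q̄ Δp, with q in kg/kg and Δp in Pa (1 kg/m² of water = 1 mm).
Layer 100.5–58 kPa: Δp = 425 hPa = 42500 Pa, q̄ = 0.00347 kg/kg → 0.00347 × 42500 / 9.8 = 15.05 mm
Layer 58–25 kPa: Δp = 330 hPa = 33000 Pa, q̄ = 0.000888 kg/kg → 0.000888 × 33000 / 9.8 = 2.99 mm
PW = 15.05 + 2.99 = 18.04 ≈ 18.0 mm.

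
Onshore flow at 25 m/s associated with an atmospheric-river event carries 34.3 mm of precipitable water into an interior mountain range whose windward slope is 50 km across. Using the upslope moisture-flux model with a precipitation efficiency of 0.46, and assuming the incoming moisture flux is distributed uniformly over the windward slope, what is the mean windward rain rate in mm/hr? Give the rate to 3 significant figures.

R ≈ 28.4 mm/hr

Incoming column moisture flux per unit ridge length: F = V × PW = 25 × 34.3 = 857.5 mm·m/s.
Spread over the 50 km slope with efficiency ε = 0.46: R = ε·F/W = 0.46 × 857.5 / 50000 m = 7.889e-03 mm/s.
R = 7.889e-03 × 3600 = 28.4 mm/hr.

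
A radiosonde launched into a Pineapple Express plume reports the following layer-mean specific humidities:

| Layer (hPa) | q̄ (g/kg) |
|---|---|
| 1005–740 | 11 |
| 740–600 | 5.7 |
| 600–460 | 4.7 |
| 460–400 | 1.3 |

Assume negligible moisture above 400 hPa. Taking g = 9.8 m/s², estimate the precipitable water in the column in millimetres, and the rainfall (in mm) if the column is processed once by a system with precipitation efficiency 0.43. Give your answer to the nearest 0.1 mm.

Precipitable water is the column-integrated vapour mass per unit area: PW = (1/g) Σ q̄ Δp, with q in kg/kg and Δp in Pa (1 kg/m² of water = 1 mm).
Layer 1005–740 hPa: Δp = 265 hPa = 26500 Pa, q̄ = 0.011 kg/kg → 0.011 × 26500 / 9.8 = 29.74 mm
Layer 740–600 hPa: Δp = 140 hPa = 14000 Pa, q̄ = 0.0057 kg/kg → 0.0057 × 14000 / 9.8 = 8.14 mm
Layer 600–460 hPa: Δp = 140 hPa = 14000 Pa, q̄ = 0.0047 kg/kg → 0.0047 × 14000 / 9.8 = 6.71 mm
Layer 460–400 hPa: Δp = 60 hPa = 6000 Pa, q̄ = 0.0013 kg/kg → 0.0013 × 6000 / 9.8 = 0.80 mm
PW = 29.74 + 8.14 + 6.71 + 0.80 = 45.39 ≈ 45.4 mm.
Rainfall = ε × PW = 0.43 × 45.4 = 19.5 mm.

PW ≈ 45.4 mm; rainfall ≈ 19.5 mm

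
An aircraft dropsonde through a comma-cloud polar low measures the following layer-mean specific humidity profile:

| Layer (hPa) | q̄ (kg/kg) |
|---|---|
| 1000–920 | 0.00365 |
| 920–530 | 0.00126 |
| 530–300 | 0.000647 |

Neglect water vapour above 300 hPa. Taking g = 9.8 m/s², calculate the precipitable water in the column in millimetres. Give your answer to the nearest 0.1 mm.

PW ≈ 9.5 mm

Precipitable water is the column-integrated vapour mass per unit area: PW = (1/g) Σ q̄ Δp, with q in kg/kg and Δp in Pa (1 kg/m² of water = 1 mm).
Layer 1000–920 hPa: Δp = 80 hPa = 8000 Pa, q̄ = 0.00365 kg/kg → 0.00365 × 8000 / 9.8 = 2.98 mm
Layer 920–530 hPa: Δp = 390 hPa = 39000 Pa, q̄ = 0.00126 kg/kg → 0.00126 × 39000 / 9.8 = 5.01 mm
Layer 530–300 hPa: Δp = 230 hPa = 23000 Pa, q̄ = 0.000647 kg/kg → 0.000647 × 23000 / 9.8 = 1.52 mm
PW = 2.98 + 5.01 + 1.52 = 9.51 ≈ 9.5 mm.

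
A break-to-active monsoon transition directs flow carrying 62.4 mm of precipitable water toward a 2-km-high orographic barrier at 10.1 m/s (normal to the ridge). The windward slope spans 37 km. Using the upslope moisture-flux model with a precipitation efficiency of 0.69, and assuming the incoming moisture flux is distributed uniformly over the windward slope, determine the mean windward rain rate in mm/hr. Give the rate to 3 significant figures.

Incoming column moisture flux per unit ridge length: F = V × PW = 10.1 × 62.4 = 630.24 mm·m/s.
Spread over the 37 km slope with efficiency ε = 0.69: R = ε·F/W = 0.69 × 630.24 / 37000 m = 1.175e-02 mm/s.
R = 1.175e-02 × 3600 = 42.3 mm/hr.

R ≈ 42.3 mm/hr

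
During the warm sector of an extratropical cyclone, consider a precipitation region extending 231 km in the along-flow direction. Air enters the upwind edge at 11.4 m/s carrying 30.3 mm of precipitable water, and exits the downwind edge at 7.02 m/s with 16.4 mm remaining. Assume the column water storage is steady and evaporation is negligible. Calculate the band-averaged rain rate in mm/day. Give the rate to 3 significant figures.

R ≈ 86.1 mm/day

Column moisture flux per unit crosswind length is F = V × PW.
Inflow: F_in = 11.4 × 30.3 = 345.42 mm·m/s
Outflow: F_out = 7.02 × 16.4 = 115.128 mm·m/s
Steady-state rate R = (F_in − F_out)/L = (345.42 − 115.128) / 231000 m = 9.969e-04 mm/s.
R = 9.969e-04 × 3600 × 24 = 86.1 mm/day.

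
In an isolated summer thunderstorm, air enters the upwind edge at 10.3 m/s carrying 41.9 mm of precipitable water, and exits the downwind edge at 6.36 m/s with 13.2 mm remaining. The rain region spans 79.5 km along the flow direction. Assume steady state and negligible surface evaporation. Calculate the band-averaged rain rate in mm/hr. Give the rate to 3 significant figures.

R ≈ 15.7 mm/hr

Column moisture flux per unit crosswind length is F = V × PW.
Inflow: F_in = 10.3 × 41.9 = 431.57 mm·m/s
Outflow: F_out = 6.36 × 13.2 = 83.952 mm·m/s
Steady-state rate R = (F_in − F_out)/L = (431.57 − 83.952) / 79500 m = 4.373e-03 mm/s.
R = 4.373e-03 × 3600 = 15.7 mm/hr.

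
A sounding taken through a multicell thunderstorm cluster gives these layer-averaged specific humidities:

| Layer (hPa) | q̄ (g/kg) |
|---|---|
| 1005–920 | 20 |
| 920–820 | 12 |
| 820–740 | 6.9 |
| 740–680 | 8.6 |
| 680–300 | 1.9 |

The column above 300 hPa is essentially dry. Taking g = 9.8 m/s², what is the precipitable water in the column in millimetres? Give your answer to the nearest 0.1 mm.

Precipitable water is the column-integrated vapour mass per unit area: PW = (1/g) Σ q̄ Δp, with q in kg/kg and Δp in Pa (1 kg/m² of water = 1 mm).
Layer 1005–920 hPa: Δp = 85 hPa = 8500 Pa, q̄ = 0.02 kg/kg → 0.02 × 8500 / 9.8 = 17.35 mm
Layer 920–820 hPa: Δp = 100 hPa = 10000 Pa, q̄ = 0.012 kg/kg → 0.012 × 10000 / 9.8 = 12.24 mm
Layer 820–740 hPa: Δp = 80 hPa = 8000 Pa, q̄ = 0.0069 kg/kg → 0.0069 × 8000 / 9.8 = 5.63 mm
Layer 740–680 hPa: Δp = 60 hPa = 6000 Pa, q̄ = 0.0086 kg/kg → 0.0086 × 6000 / 9.8 = 5.27 mm
Layer 680–300 hPa: Δp = 380 hPa = 38000 Pa, q̄ = 0.0019 kg/kg → 0.0019 × 38000 / 9.8 = 7.37 mm
PW = 17.35 + 12.24 + 5.63 + 5.27 + 7.37 = 47.86 ≈ 47.9 mm.

PW ≈ 47.9 mm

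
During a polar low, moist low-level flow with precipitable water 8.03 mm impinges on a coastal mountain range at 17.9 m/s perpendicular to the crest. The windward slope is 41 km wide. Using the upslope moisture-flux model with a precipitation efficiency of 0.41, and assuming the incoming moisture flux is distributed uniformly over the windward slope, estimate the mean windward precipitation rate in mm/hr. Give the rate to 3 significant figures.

R ≈ 5.17 mm/hr

Incoming column moisture flux per unit ridge length: F = V × PW = 17.9 × 8.03 = 143.737 mm·m/s.
Spread over the 41 km slope with efficiency ε = 0.41: R = ε·F/W = 0.41 × 143.737 / 41000 m = 1.437e-03 mm/s.
R = 1.437e-03 × 3600 = 5.17 mm/hr.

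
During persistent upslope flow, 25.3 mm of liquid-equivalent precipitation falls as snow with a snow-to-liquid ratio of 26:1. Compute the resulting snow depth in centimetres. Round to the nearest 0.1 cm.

Snow depth = liquid × ratio = 25.3 mm × 26 = 657.8 mm = 65.8 cm.

snow depth ≈ 65.8 cm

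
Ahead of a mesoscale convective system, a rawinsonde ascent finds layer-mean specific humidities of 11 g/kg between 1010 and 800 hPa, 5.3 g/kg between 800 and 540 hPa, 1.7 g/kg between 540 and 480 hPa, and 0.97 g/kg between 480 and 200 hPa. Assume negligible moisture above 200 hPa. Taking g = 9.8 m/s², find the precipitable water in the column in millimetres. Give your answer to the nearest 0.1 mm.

Precipitable water is the column-integrated vapour mass per unit area: PW = (1/g) Σ q̄ Δp, with q in kg/kg and Δp in Pa (1 kg/m² of water = 1 mm).
Layer 1010–800 hPa: Δp = 210 hPa = 21000 Pa, q̄ = 0.011 kg/kg → 0.011 × 21000 / 9.8 = 23.57 mm
Layer 800–540 hPa: Δp = 260 hPa = 26000 Pa, q̄ = 0.0053 kg/kg → 0.0053 × 26000 / 9.8 = 14.06 mm
Layer 540–480 hPa: Δp = 60 hPa = 6000 Pa, q̄ = 0.0017 kg/kg → 0.0017 × 6000 / 9.8 = 1.04 mm
Layer 480–200 hPa: Δp = 280 hPa = 28000 Pa, q̄ = 0.00097 kg/kg → 0.00097 × 28000 / 9.8 = 2.77 mm
PW = 23.57 + 14.06 + 1.04 + 2.77 = 41.44 ≈ 41.4 mm.

PW ≈ 41.4 mm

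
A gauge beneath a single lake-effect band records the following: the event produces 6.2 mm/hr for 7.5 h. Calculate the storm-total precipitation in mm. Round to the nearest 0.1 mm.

total ≈ 46.5 mm

Total = Σ Rᵢ Δtᵢ = 6.2 × 7.5
      = 46.5 = 46.5 mm.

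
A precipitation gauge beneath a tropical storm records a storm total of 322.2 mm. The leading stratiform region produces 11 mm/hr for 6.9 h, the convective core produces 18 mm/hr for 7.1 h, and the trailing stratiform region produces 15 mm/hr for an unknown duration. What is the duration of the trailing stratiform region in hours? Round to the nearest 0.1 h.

Known phases: 11 × 6.9 + 18 × 7.1 = 75.9 + 127.8 = 203.7 mm.
Remaining depth = 322.2 − 203.7 = 118.5 mm.
Duration = 118.5 / 15 = 7.9 h.

duration ≈ 7.9 h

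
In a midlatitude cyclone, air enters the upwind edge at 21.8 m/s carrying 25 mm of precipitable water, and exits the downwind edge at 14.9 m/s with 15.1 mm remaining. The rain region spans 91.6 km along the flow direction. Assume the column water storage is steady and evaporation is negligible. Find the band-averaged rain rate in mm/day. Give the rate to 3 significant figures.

R ≈ 302 mm/day

Column moisture flux per unit crosswind length is F = V × PW.
Inflow: F_in = 21.8 × 25 = 545 mm·m/s
Outflow: F_out = 14.9 × 15.1 = 224.99 mm·m/s
Steady-state rate R = (F_in − F_out)/L = (545 − 224.99) / 91600 m = 3.494e-03 mm/s.
R = 3.494e-03 × 3600 × 24 = 302 mm/day.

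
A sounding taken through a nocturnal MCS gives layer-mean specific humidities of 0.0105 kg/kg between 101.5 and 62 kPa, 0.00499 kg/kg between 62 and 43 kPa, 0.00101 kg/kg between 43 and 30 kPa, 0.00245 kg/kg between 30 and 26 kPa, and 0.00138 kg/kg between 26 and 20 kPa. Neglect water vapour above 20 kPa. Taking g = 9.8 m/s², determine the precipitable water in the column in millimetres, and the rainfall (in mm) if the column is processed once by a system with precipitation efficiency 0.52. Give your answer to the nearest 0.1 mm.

Precipitable water is the column-integrated vapour mass per unit area: PW = (1/g) Σ q̄ Δp, with q in kg/kg and Δp in Pa (1 kg/m² of water = 1 mm).
Layer 101.5–62 kPa: Δp = 395 hPa = 39500 Pa, q̄ = 0.0105 kg/kg → 0.0105 × 39500 / 9.8 = 42.32 mm
Layer 62–43 kPa: Δp = 190 hPa = 19000 Pa, q̄ = 0.00499 kg/kg → 0.00499 × 19000 / 9.8 = 9.67 mm
Layer 43–30 kPa: Δp = 130 hPa = 13000 Pa, q̄ = 0.00101 kg/kg → 0.00101 × 13000 / 9.8 = 1.34 mm
Layer 30–26 kPa: Δp = 40 hPa = 4000 Pa, q̄ = 0.00245 kg/kg → 0.00245 × 4000 / 9.8 = 1.00 mm
Layer 26–20 kPa: Δp = 60 hPa = 6000 Pa, q̄ = 0.00138 kg/kg → 0.00138 × 6000 / 9.8 = 0.84 mm
PW = 42.32 + 9.67 + 1.34 + 1.00 + 0.84 = 55.17 ≈ 55.2 mm.
Rainfall = ε × PW = 0.52 × 55.2 = 28.7 mm.

PW ≈ 55.2 mm; rainfall ≈ 28.7 mm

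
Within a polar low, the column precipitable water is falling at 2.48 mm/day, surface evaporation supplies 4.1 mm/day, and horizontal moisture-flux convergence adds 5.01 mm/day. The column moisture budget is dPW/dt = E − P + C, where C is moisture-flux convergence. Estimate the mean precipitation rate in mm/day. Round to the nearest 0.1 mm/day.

dPW/dt = -2.48 mm/day.
P = E + C − dPW/dt = 4.1 + (5.01) − (-2.48) = 11.6 mm/day.

P ≈ 11.6 mm/day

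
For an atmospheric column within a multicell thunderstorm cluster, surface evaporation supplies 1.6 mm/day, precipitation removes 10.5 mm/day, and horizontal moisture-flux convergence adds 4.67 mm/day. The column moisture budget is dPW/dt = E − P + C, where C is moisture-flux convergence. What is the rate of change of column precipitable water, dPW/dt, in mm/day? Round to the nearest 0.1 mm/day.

dPW/dt ≈ -4.2 mm/day

dPW/dt = E − P + C = 1.6 − 10.5 + (4.67) = -4.2 mm/day.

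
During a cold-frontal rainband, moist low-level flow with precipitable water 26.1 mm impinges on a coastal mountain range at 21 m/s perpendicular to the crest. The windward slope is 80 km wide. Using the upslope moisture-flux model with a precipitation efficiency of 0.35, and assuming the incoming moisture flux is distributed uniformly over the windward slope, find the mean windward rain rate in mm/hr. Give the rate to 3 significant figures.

Incoming column moisture flux per unit ridge length: F = V × PW = 21 × 26.1 = 548.1 mm·m/s.
Spread over the 80 km slope with efficiency ε = 0.35: R = ε·F/W = 0.35 × 548.1 / 80000 m = 2.398e-03 mm/s.
R = 2.398e-03 × 3600 = 8.63 mm/hr.

R ≈ 8.63 mm/hr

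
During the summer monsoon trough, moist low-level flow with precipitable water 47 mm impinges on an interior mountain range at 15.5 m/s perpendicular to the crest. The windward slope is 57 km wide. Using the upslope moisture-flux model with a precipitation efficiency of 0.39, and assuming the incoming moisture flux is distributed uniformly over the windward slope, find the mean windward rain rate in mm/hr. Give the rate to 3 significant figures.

R ≈ 17.9 mm/hr

Incoming column moisture flux per unit ridge length: F = V × PW = 15.5 × 47 = 728.5 mm·m/s.
Spread over the 57 km slope with efficiency ε = 0.39: R = ε·F/W = 0.39 × 728.5 / 57000 m = 4.984e-03 mm/s.
R = 4.984e-03 × 3600 = 17.9 mm/hr.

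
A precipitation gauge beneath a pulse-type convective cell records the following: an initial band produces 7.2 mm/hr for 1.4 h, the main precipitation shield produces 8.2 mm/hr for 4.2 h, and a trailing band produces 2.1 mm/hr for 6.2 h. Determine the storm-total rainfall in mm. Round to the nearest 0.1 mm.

Total = Σ Rᵢ Δtᵢ = 7.2 × 1.4 + 8.2 × 4.2 + 2.1 × 6.2
      = 10.08 + 34.44 + 13.02 = 57.5 mm.

total ≈ 57.5 mm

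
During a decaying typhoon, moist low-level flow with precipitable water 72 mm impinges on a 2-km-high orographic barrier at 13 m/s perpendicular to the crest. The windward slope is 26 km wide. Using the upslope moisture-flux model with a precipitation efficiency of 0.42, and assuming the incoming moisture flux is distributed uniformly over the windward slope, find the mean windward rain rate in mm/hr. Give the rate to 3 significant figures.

Incoming column moisture flux per unit ridge length: F = V × PW = 13 × 72 = 936 mm·m/s.
Spread over the 26 km slope with efficiency ε = 0.42: R = ε·F/W = 0.42 × 936 / 26000 m = 1.512e-02 mm/s.
R = 1.512e-02 × 3600 = 54.4 mm/hr.

R ≈ 54.4 mm/hr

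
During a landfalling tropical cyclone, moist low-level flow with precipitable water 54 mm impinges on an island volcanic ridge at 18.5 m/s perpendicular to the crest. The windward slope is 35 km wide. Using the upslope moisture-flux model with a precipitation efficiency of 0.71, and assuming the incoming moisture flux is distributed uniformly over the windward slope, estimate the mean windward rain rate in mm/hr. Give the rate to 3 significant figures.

Incoming column moisture flux per unit ridge length: F = V × PW = 18.5 × 54 = 999 mm·m/s.
Spread over the 35 km slope with efficiency ε = 0.71: R = ε·F/W = 0.71 × 999 / 35000 m = 2.027e-02 mm/s.
R = 2.027e-02 × 3600 = 73.0 mm/hr.

R ≈ 73.0 mm/hr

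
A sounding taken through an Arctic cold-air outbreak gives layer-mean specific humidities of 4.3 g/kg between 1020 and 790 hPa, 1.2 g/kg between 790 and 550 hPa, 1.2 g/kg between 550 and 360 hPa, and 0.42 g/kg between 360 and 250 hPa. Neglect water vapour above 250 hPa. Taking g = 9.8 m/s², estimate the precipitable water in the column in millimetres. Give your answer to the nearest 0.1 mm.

Precipitable water is the column-integrated vapour mass per unit area: PW = (1/g) Σ q̄ Δp, with q in kg/kg and Δp in Pa (1 kg/m² of water = 1 mm).
Layer 1020–790 hPa: Δp = 230 hPa = 23000 Pa, q̄ = 0.0043 kg/kg → 0.0043 × 23000 / 9.8 = 10.09 mm
Layer 790–550 hPa: Δp = 240 hPa = 24000 Pa, q̄ = 0.0012 kg/kg → 0.0012 × 24000 / 9.8 = 2.94 mm
Layer 550–360 hPa: Δp = 190 hPa = 19000 Pa, q̄ = 0.0012 kg/kg → 0.0012 × 19000 / 9.8 = 2.33 mm
Layer 360–250 hPa: Δp = 110 hPa = 11000 Pa, q̄ = 0.00042 kg/kg → 0.00042 × 11000 / 9.8 = 0.47 mm
PW = 10.09 + 2.94 + 2.33 + 0.47 = 15.83 ≈ 15.8 mm.

PW ≈ 15.8 mm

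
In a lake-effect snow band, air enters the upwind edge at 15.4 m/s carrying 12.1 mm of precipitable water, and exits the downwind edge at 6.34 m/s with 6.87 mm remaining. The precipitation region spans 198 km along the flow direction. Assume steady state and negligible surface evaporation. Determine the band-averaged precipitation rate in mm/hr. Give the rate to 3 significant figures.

R ≈ 2.60 mm/hr

Column moisture flux per unit crosswind length is F = V × PW.
Inflow: F_in = 15.4 × 12.1 = 186.34 mm·m/s
Outflow: F_out = 6.34 × 6.87 = 43.5558 mm·m/s
Steady-state rate R = (F_in − F_out)/L = (186.34 − 43.5558) / 198000 m = 7.211e-04 mm/s.
R = 7.211e-04 × 3600 = 2.60 mm/hr.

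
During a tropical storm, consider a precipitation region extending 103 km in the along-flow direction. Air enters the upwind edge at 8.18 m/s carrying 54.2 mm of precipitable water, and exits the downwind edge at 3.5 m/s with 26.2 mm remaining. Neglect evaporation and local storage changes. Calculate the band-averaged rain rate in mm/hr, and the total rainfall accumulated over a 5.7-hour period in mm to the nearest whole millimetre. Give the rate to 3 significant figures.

R ≈ 12.3 mm/hr; total ≈ 70 mm

Column moisture flux per unit crosswind length is F = V × PW.
Inflow: F_in = 8.18 × 54.2 = 443.356 mm·m/s
Outflow: F_out = 3.5 × 26.2 = 91.7 mm·m/s
Steady-state rate R = (F_in − F_out)/L = (443.356 − 91.7) / 103000 m = 3.414e-03 mm/s.
R = 3.414e-03 × 3600 = 12.3 mm/hr.
Over 5.7 h: total = 12.3 × 5.7 = 70.11 ≈ 70 mm.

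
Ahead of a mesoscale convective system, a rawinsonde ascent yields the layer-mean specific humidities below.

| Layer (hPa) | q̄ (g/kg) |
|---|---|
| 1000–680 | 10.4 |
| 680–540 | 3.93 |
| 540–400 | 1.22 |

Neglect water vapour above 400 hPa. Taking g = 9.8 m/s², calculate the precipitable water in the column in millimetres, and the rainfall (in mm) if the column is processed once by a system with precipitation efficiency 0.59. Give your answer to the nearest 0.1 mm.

Precipitable water is the column-integrated vapour mass per unit area: PW = (1/g) Σ q̄ Δp, with q in kg/kg and Δp in Pa (1 kg/m² of water = 1 mm).
Layer 1000–680 hPa: Δp = 320 hPa = 32000 Pa, q̄ = 0.0104 kg/kg → 0.0104 × 32000 / 9.8 = 33.96 mm
Layer 680–540 hPa: Δp = 140 hPa = 14000 Pa, q̄ = 0.00393 kg/kg → 0.00393 × 14000 / 9.8 = 5.61 mm
Layer 540–400 hPa: Δp = 140 hPa = 14000 Pa, q̄ = 0.00122 kg/kg → 0.00122 × 14000 / 9.8 = 1.74 mm
PW = 33.96 + 5.61 + 1.74 = 41.31 ≈ 41.3 mm.
Rainfall = ε × PW = 0.59 × 41.3 = 24.4 mm.

PW ≈ 41.3 mm; rainfall ≈ 24.4 mm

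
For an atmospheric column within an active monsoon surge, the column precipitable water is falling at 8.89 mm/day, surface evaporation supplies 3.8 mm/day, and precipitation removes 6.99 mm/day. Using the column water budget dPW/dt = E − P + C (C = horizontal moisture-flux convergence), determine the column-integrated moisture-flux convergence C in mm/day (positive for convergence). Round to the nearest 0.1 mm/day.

C ≈ -5.7 mm/day

dPW/dt = -8.89 mm/day.
C = dPW/dt − E + P = (-8.89) − 3.8 + 6.99 = -5.7 mm/day.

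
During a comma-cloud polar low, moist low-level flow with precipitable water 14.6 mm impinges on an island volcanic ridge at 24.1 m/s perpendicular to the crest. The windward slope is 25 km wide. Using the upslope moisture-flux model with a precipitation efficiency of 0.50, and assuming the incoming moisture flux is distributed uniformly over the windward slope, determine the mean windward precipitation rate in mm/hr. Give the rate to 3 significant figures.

R ≈ 25.3 mm/hr

Incoming column moisture flux per unit ridge length: F = V × PW = 24.1 × 14.6 = 351.86 mm·m/s.
Spread over the 25 km slope with efficiency ε = 0.50: R = ε·F/W = 0.50 × 351.86 / 25000 m = 7.037e-03 mm/s.
R = 7.037e-03 × 3600 = 25.3 mm/hr.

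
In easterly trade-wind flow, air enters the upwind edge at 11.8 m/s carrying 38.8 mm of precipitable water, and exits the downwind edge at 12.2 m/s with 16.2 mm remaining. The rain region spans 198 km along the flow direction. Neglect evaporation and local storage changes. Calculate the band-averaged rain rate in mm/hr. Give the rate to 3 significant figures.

R ≈ 4.73 mm/hr

Column moisture flux per unit crosswind length is F = V × PW.
Inflow: F_in = 11.8 × 38.8 = 457.84 mm·m/s
Outflow: F_out = 12.2 × 16.2 = 197.64 mm·m/s
Steady-state rate R = (F_in − F_out)/L = (457.84 − 197.64) / 198000 m = 1.314e-03 mm/s.
R = 1.314e-03 × 3600 = 4.73 mm/hr.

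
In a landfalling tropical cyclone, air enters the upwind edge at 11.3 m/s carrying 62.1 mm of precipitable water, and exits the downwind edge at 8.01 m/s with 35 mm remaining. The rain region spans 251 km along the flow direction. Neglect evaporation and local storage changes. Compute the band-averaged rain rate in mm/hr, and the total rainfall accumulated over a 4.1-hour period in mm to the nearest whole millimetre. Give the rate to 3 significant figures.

Column moisture flux per unit crosswind length is F = V × PW.
Inflow: F_in = 11.3 × 62.1 = 701.73 mm·m/s
Outflow: F_out = 8.01 × 35 = 280.35 mm·m/s
Steady-state rate R = (F_in − F_out)/L = (701.73 − 280.35) / 251000 m = 1.679e-03 mm/s.
R = 1.679e-03 × 3600 = 6.04 mm/hr.
Over 4.1 h: total = 6.04 × 4.1 = 24.764 ≈ 25 mm.

R ≈ 6.04 mm/hr; total ≈ 25 mm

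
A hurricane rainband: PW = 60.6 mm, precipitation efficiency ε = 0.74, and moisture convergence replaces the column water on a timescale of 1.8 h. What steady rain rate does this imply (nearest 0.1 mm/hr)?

R ≈ 24.9 mm/hr

Each overturning extracts ε × PW = 0.74 × 60.6 = 44.844 mm.
Rate = ε·PW / τ = 44.844 / 1.8 h = 24.9 mm/hr.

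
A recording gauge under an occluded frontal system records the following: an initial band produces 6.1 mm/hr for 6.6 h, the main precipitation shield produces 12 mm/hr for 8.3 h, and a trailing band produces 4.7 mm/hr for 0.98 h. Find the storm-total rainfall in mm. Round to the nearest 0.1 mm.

total ≈ 144.5 mm

Total = Σ Rᵢ Δtᵢ = 6.1 × 6.6 + 12 × 8.3 + 4.7 × 0.98
      = 40.26 + 99.6 + 4.606 = 144.5 mm.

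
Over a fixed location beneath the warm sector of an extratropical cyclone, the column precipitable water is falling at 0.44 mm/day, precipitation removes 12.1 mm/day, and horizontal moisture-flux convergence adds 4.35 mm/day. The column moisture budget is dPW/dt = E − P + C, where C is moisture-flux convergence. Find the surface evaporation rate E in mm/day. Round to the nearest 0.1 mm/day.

E ≈ 7.3 mm/day

dPW/dt = -0.44 mm/day.
E = dPW/dt + P − C = (-0.44) + 12.1 − (4.35) = 7.3 mm/day.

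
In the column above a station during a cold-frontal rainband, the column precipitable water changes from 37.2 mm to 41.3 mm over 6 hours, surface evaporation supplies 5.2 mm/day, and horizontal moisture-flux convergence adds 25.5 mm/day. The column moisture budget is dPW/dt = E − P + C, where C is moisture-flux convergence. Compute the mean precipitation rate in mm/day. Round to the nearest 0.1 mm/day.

P ≈ 14.3 mm/day

dPW/dt = (41.3 − 37.2) mm / (6/24 day) = +16.400 mm/day.
P = E + C − dPW/dt = 5.2 + (25.5) − (+16.400) = 14.3 mm/day.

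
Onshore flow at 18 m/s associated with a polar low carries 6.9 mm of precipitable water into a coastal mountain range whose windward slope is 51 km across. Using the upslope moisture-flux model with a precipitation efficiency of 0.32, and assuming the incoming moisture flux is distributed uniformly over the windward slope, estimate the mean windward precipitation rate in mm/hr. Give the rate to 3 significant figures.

Incoming column moisture flux per unit ridge length: F = V × PW = 18 × 6.9 = 124.2 mm·m/s.
Spread over the 51 km slope with efficiency ε = 0.32: R = ε·F/W = 0.32 × 124.2 / 51000 m = 7.793e-04 mm/s.
R = 7.793e-04 × 3600 = 2.81 mm/hr.

R ≈ 2.81 mm/hr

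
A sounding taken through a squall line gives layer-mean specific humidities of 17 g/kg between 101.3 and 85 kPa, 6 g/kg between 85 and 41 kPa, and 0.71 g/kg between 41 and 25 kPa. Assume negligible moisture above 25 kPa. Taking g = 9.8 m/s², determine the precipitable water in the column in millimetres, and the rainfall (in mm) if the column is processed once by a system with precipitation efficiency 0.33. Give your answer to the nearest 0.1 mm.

Precipitable water is the column-integrated vapour mass per unit area: PW = (1/g) Σ q̄ Δp, with q in kg/kg and Δp in Pa (1 kg/m² of water = 1 mm).
Layer 101.3–85 kPa: Δp = 163 hPa = 16300 Pa, q̄ = 0.017 kg/kg → 0.017 × 16300 / 9.8 = 28.28 mm
Layer 85–41 kPa: Δp = 440 hPa = 44000 Pa, q̄ = 0.006 kg/kg → 0.006 × 44000 / 9.8 = 26.94 mm
Layer 41–25 kPa: Δp = 160 hPa = 16000 Pa, q̄ = 0.00071 kg/kg → 0.00071 × 16000 / 9.8 = 1.16 mm
PW = 28.28 + 26.94 + 1.16 = 56.38 ≈ 56.4 mm.
Rainfall = ε × PW = 0.33 × 56.4 = 18.6 mm.

PW ≈ 56.4 mm; rainfall ≈ 18.6 mm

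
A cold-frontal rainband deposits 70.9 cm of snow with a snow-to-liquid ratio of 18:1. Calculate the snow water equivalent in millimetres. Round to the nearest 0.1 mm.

SWE ≈ 39.4 mm

SWE = snow depth / ratio = 70.9 cm / 18 = 3.939 cm = 39.4 mm.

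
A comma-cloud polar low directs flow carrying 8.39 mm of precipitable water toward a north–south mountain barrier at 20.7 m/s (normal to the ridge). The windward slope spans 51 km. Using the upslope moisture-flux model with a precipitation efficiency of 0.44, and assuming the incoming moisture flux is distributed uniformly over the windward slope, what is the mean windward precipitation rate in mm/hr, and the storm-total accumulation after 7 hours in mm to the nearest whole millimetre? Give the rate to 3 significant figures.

Incoming column moisture flux per unit ridge length: F = V × PW = 20.7 × 8.39 = 173.673 mm·m/s.
Spread over the 51 km slope with efficiency ε = 0.44: R = ε·F/W = 0.44 × 173.673 / 51000 m = 1.498e-03 mm/s.
R = 1.498e-03 × 3600 = 5.39 mm/hr.
Over 7 h: total = 5.39 × 7 = 37.73 ≈ 38 mm.

R ≈ 5.39 mm/hr; total ≈ 38 mm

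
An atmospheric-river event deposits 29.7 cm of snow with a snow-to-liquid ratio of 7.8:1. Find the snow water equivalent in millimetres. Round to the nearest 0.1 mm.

SWE = snow depth / ratio = 29.7 cm / 7.8 = 3.808 cm = 38.1 mm.

SWE ≈ 38.1 mm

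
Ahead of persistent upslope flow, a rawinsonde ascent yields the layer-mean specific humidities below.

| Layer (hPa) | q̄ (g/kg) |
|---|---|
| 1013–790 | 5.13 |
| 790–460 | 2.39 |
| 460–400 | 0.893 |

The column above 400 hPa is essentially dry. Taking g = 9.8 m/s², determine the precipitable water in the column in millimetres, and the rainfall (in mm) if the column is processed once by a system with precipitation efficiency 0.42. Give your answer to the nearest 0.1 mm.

PW ≈ 20.3 mm; rainfall ≈ 8.5 mm

Precipitable water is the column-integrated vapour mass per unit area: PW = (1/g) Σ q̄ Δp, with q in kg/kg and Δp in Pa (1 kg/m² of water = 1 mm).
Layer 1013–790 hPa: Δp = 223 hPa = 22300 Pa, q̄ = 0.00513 kg/kg → 0.00513 × 22300 / 9.8 = 11.67 mm
Layer 790–460 hPa: Δp = 330 hPa = 33000 Pa, q̄ = 0.00239 kg/kg → 0.00239 × 33000 / 9.8 = 8.05 mm
Layer 460–400 hPa: Δp = 60 hPa = 6000 Pa, q̄ = 0.000893 kg/kg → 0.000893 × 6000 / 9.8 = 0.55 mm
PW = 11.67 + 8.05 + 0.55 = 20.27 ≈ 20.3 mm.
Rainfall = ε × PW = 0.42 × 20.3 = 8.5 mm.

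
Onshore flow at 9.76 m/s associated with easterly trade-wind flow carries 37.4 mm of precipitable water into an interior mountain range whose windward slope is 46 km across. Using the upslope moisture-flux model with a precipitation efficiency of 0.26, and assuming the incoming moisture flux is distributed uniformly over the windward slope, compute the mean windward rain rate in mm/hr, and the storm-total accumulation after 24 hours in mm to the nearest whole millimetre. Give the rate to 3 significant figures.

R ≈ 7.43 mm/hr; total ≈ 178 mm

Incoming column moisture flux per unit ridge length: F = V × PW = 9.76 × 37.4 = 365.024 mm·m/s.
Spread over the 46 km slope with efficiency ε = 0.26: R = ε·F/W = 0.26 × 365.024 / 46000 m = 2.063e-03 mm/s.
R = 2.063e-03 × 3600 = 7.43 mm/hr.
Over 24 h: total = 7.43 × 24 = 178.32 ≈ 178 mm.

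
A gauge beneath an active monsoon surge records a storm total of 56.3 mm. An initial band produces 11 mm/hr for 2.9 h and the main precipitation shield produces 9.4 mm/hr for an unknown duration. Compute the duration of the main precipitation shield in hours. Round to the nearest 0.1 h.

duration ≈ 2.6 h

Known phases: 11 × 2.9 = 31.9 mm.
Remaining depth = 56.3 − 31.9 = 24.4 mm.
Duration = 24.4 / 9.4 = 2.6 h.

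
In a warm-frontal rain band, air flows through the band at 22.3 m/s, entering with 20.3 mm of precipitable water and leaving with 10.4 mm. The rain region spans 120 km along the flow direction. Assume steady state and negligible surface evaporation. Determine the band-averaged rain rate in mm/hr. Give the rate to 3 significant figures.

Column moisture flux per unit crosswind length is F = V × PW.
Inflow: F_in = 22.3 × 20.3 = 452.69 mm·m/s
Outflow: F_out = 22.3 × 10.4 = 231.92 mm·m/s
Steady-state rate R = (F_in − F_out)/L = (452.69 − 231.92) / 120000 m = 1.840e-03 mm/s.
R = 1.840e-03 × 3600 = 6.62 mm/hr.

R ≈ 6.62 mm/hr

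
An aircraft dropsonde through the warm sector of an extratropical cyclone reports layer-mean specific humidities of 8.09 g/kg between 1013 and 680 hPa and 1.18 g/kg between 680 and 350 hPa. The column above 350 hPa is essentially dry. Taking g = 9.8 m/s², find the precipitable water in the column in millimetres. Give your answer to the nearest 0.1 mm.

Precipitable water is the column-integrated vapour mass per unit area: PW = (1/g) Σ q̄ Δp, with q in kg/kg and Δp in Pa (1 kg/m² of water = 1 mm).
Layer 1013–680 hPa: Δp = 333 hPa = 33300 Pa, q̄ = 0.00809 kg/kg → 0.00809 × 33300 / 9.8 = 27.49 mm
Layer 680–350 hPa: Δp = 330 hPa = 33000 Pa, q̄ = 0.00118 kg/kg → 0.00118 × 33000 / 9.8 = 3.97 mm
PW = 27.49 + 3.97 = 31.46 ≈ 31.5 mm.

PW ≈ 31.5 mm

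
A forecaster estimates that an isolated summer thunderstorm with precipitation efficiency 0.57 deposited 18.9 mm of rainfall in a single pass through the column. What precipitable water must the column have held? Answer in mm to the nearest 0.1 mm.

PW ≈ 33.2 mm

PW = rainfall / ε = 18.9 / 0.57 = 33.2 mm.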